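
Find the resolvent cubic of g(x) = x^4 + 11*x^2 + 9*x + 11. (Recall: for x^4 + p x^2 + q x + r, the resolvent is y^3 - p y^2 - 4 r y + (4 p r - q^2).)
h(y) = y^3 - 11*y^2 - 44*y + 403

Identify coefficients: p = 11, q = 9, r = 11.
Plug into h(y) = y^3 - p y^2 - 4 r y + (4 p r - q^2):
  h(y) = y^3 - (11) y^2 - 4*(11) y + (4*(11)*(11) - (9)^2)
       = y^3 + (-11) y^2 + (-44) y + (403).
Simplifying: h(y) = y^3 - 11*y^2 - 44*y + 403.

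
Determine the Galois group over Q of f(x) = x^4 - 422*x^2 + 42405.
Gal(K/Q) = V_4 (Klein four-group, Z/2Z × Z/2Z)

f factors as (x^2 - 165)(x^2 - 257), so the splitting field is K = Q(sqrt(165), sqrt(257)). The elements 165, 257, 42405 are all non-squares in Q, so sqrt(165) and sqrt(257) generate independent quadratic extensions. Thus [K:Q] = 4 and Gal(K/Q) is generated by the two order-2 automorphisms sqrt(165) ↦ -sqrt(165) and sqrt(257) ↦ -sqrt(257), giving V_4.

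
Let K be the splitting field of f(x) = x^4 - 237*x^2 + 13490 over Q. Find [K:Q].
[K:Q] = 4

f factors as (x^2 - 142)(x^2 - 95); the splitting field is K = Q(sqrt(142), sqrt(95)). Since 142, 95, and 13490 are all non-squares in Q, the three subfields Q(sqrt(142)), Q(sqrt(95)), Q(sqrt(13490)) are distinct degree-2 extensions, so [K:Q] = 4 (Klein four Galois group).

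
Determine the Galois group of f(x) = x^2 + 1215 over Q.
Gal(K/Q) = Z/2Z (cyclic of order 2)

x^2 + 1215 is irreducible over Q since -1215 is not a rational square. The splitting field Q(sqrt(-1215)) has degree 2 over Q, and its unique nontrivial automorphism is sqrt(-1215) ↦ -sqrt(-1215). Hence Gal(Q(sqrt(-1215))/Q) = Z/2Z.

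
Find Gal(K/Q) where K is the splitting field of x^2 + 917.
Gal(K/Q) = Z/2Z (cyclic of order 2)

x^2 + 917 is irreducible over Q since -917 is not a rational square. The splitting field Q(sqrt(-917)) has degree 2 over Q, and its unique nontrivial automorphism is sqrt(-917) ↦ -sqrt(-917). Hence Gal(Q(sqrt(-917))/Q) = Z/2Z.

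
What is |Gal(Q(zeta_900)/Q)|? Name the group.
|Gal(Q(zeta_900)/Q)| = phi(900) = 240; group ≅ (Z/900Z)^* ≅ Z/2Z × Z/6Z × Z/20Z

The n-th cyclotomic polynomial Φ_900(x) is the minimal polynomial of zeta_900 over Q and has degree phi(900) = 240. So Q(zeta_900) is a degree-240 Galois extension with Galois group (Z/900Z)^*. By CRT, (Z/900Z)^* ≅ (Z/4Z)^* × (Z/9Z)^* × (Z/25Z)^*. Each prime-power unit group is (Z/4Z)^* ≅ Z/2Z; (Z/9Z)^* ≅ Z/6Z; (Z/25Z)^* ≅ Z/20Z. Hence Gal(Q(zeta_900)/Q) ≅ Z/2Z × Z/6Z × Z/20Z.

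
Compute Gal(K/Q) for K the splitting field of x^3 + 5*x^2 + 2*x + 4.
Gal(K/Q) = S_3 (symmetric group of order 6)

Compute the discriminant of x^3 + (5)*x^2 + (2)*x + (4): Δ = -1644. Since Δ is not a rational square, the Galois group is not contained in A_3; it must be the full S_3 (irreducibility of the cubic rules out anything smaller).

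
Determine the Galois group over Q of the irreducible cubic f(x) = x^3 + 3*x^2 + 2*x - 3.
Gal(K/Q) = S_3 (symmetric group of order 6)

Compute the discriminant of x^3 + (3)*x^2 + (2)*x + (-3): Δ = -239. Since Δ is not a rational square, the Galois group is not contained in A_3; it must be the full S_3 (irreducibility of the cubic rules out anything smaller).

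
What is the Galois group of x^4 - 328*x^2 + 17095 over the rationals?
Gal(K/Q) = V_4 (Klein four-group, Z/2Z × Z/2Z)

f factors as (x^2 - 65)(x^2 - 263), so the splitting field is K = Q(sqrt(65), sqrt(263)). The elements 65, 263, 17095 are all non-squares in Q, so sqrt(65) and sqrt(263) generate independent quadratic extensions. Thus [K:Q] = 4 and Gal(K/Q) is generated by the two order-2 automorphisms sqrt(65) ↦ -sqrt(65) and sqrt(263) ↦ -sqrt(263), giving V_4.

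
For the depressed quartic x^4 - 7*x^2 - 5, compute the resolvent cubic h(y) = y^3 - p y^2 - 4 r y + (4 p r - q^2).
h(y) = y^3 + 7*y^2 + 20*y + 140

Identify coefficients: p = -7, q = 0, r = -5.
Plug into h(y) = y^3 - p y^2 - 4 r y + (4 p r - q^2):
  h(y) = y^3 - (-7) y^2 - 4*(-5) y + (4*(-7)*(-5) - (0)^2)
       = y^3 + (7) y^2 + (20) y + (140).
Simplifying: h(y) = y^3 + 7*y^2 + 20*y + 140.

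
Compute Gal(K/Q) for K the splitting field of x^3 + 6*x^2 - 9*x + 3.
Gal(K/Q) = A_3 (cyclic of order 3)

Compute the discriminant of x^3 + (6)*x^2 + (-9)*x + (3): Δ = 81. Since Δ is a perfect square (Δ = 9^2), the Galois group is contained in A_3. Irreducibility forces the group to be transitive on three roots, so Gal = A_3.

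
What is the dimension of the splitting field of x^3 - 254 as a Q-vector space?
[K:Q] = 6

x^3 - 254 has one real root r = 254^(1/3) and two complex roots r*zeta_3, r*zeta_3^2 where zeta_3 = e^(2*pi*i/3). The splitting field is Q(r, zeta_3). [Q(r):Q] = 3 and [Q(zeta_3):Q] = 2 with gcd = 1, so [Q(r, zeta_3):Q] = 3 * 2 = 6.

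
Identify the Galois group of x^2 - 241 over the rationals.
Gal(K/Q) = Z/2Z (cyclic of order 2)

x^2 - 241 is irreducible over Q since 241 is not a rational square. The splitting field Q(sqrt(241)) has degree 2 over Q, and its unique nontrivial automorphism is sqrt(241) ↦ -sqrt(241). Hence Gal(Q(sqrt(241))/Q) = Z/2Z.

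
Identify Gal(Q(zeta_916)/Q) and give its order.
|Gal(Q(zeta_916)/Q)| = phi(916) = 456; group ≅ (Z/916Z)^* ≅ Z/2Z × Z/228Z

The n-th cyclotomic polynomial Φ_916(x) is the minimal polynomial of zeta_916 over Q and has degree phi(916) = 456. So Q(zeta_916) is a degree-456 Galois extension with Galois group (Z/916Z)^*. By CRT, (Z/916Z)^* ≅ (Z/4Z)^* × (Z/229Z)^*. Each prime-power unit group is (Z/4Z)^* ≅ Z/2Z; (Z/229Z)^* ≅ Z/228Z. Hence Gal(Q(zeta_916)/Q) ≅ Z/2Z × Z/228Z.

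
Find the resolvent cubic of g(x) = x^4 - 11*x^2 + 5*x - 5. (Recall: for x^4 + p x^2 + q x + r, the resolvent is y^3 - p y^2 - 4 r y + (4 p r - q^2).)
h(y) = y^3 + 11*y^2 + 20*y + 195

Identify coefficients: p = -11, q = 5, r = -5.
Plug into h(y) = y^3 - p y^2 - 4 r y + (4 p r - q^2):
  h(y) = y^3 - (-11) y^2 - 4*(-5) y + (4*(-11)*(-5) - (5)^2)
       = y^3 + (11) y^2 + (20) y + (195).
Simplifying: h(y) = y^3 + 11*y^2 + 20*y + 195.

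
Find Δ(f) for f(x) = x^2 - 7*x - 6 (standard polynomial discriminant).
Δ = 73

For a quadratic a x^2 + b x + c the discriminant is Δ = b^2 - 4ac = (-7)^2 - 4*(1)*(-6) = 49 - (-24) = 73.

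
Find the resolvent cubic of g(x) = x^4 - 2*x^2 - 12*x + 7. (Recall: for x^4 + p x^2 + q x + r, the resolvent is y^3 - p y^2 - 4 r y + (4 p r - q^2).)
h(y) = y^3 + 2*y^2 - 28*y - 200

Identify coefficients: p = -2, q = -12, r = 7.
Plug into h(y) = y^3 - p y^2 - 4 r y + (4 p r - q^2):
  h(y) = y^3 - (-2) y^2 - 4*(7) y + (4*(-2)*(7) - (-12)^2)
       = y^3 + (2) y^2 + (-28) y + (-200).
Simplifying: h(y) = y^3 + 2*y^2 - 28*y - 200.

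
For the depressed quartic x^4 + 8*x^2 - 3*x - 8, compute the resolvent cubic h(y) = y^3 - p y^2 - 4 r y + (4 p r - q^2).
h(y) = y^3 - 8*y^2 + 32*y - 265

Identify coefficients: p = 8, q = -3, r = -8.
Plug into h(y) = y^3 - p y^2 - 4 r y + (4 p r - q^2):
  h(y) = y^3 - (8) y^2 - 4*(-8) y + (4*(8)*(-8) - (-3)^2)
       = y^3 + (-8) y^2 + (32) y + (-265).
Simplifying: h(y) = y^3 - 8*y^2 + 32*y - 265.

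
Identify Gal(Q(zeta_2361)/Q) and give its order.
|Gal(Q(zeta_2361)/Q)| = phi(2361) = 1572; group ≅ (Z/2361Z)^* ≅ Z/2Z × Z/786Z

The n-th cyclotomic polynomial Φ_2361(x) is the minimal polynomial of zeta_2361 over Q and has degree phi(2361) = 1572. So Q(zeta_2361) is a degree-1572 Galois extension with Galois group (Z/2361Z)^*. By CRT, (Z/2361Z)^* ≅ (Z/3Z)^* × (Z/787Z)^*. Each prime-power unit group is (Z/3Z)^* ≅ Z/2Z; (Z/787Z)^* ≅ Z/786Z. Hence Gal(Q(zeta_2361)/Q) ≅ Z/2Z × Z/786Z.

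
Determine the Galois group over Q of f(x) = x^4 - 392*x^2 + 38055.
Gal(K/Q) = V_4 (Klein four-group, Z/2Z × Z/2Z)

f factors as (x^2 - 215)(x^2 - 177), so the splitting field is K = Q(sqrt(215), sqrt(177)). The elements 215, 177, 38055 are all non-squares in Q, so sqrt(215) and sqrt(177) generate independent quadratic extensions. Thus [K:Q] = 4 and Gal(K/Q) is generated by the two order-2 automorphisms sqrt(215) ↦ -sqrt(215) and sqrt(177) ↦ -sqrt(177), giving V_4.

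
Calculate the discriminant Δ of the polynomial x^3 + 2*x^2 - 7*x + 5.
Δ = -527

For x^3 + a x^2 + b x + c the discriminant is Δ = 18 a b c - 4 a^3 c + a^2 b^2 - 4 b^3 - 27 c^2.
Plug a = 2, b = -7, c = 5:
  18*(2)*(-7)*(5) - 4*(2)^3*(5) + (2)^2*(-7)^2 - 4*(-7)^3 - 27*(5)^2
  = -1260 + (-160) + 196 + (1372) + (-675)
  = -527.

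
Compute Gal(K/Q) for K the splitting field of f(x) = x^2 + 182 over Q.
Gal(K/Q) = Z/2Z (cyclic of order 2)

x^2 + 182 is irreducible over Q since -182 is not a rational square. The splitting field Q(sqrt(-182)) has degree 2 over Q, and its unique nontrivial automorphism is sqrt(-182) ↦ -sqrt(-182). Hence Gal(Q(sqrt(-182))/Q) = Z/2Z.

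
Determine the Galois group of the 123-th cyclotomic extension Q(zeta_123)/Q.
|Gal(Q(zeta_123)/Q)| = phi(123) = 80; group ≅ (Z/123Z)^* ≅ Z/2Z × Z/40Z

The n-th cyclotomic polynomial Φ_123(x) is the minimal polynomial of zeta_123 over Q and has degree phi(123) = 80. So Q(zeta_123) is a degree-80 Galois extension with Galois group (Z/123Z)^*. By CRT, (Z/123Z)^* ≅ (Z/3Z)^* × (Z/41Z)^*. Each prime-power unit group is (Z/3Z)^* ≅ Z/2Z; (Z/41Z)^* ≅ Z/40Z. Hence Gal(Q(zeta_123)/Q) ≅ Z/2Z × Z/40Z.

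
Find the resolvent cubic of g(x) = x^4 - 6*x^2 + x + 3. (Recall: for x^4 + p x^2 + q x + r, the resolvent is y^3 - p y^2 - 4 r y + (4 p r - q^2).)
h(y) = y^3 + 6*y^2 - 12*y - 73

Identify coefficients: p = -6, q = 1, r = 3.
Plug into h(y) = y^3 - p y^2 - 4 r y + (4 p r - q^2):
  h(y) = y^3 - (-6) y^2 - 4*(3) y + (4*(-6)*(3) - (1)^2)
       = y^3 + (6) y^2 + (-12) y + (-73).
Simplifying: h(y) = y^3 + 6*y^2 - 12*y - 73.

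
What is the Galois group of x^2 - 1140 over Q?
Gal(K/Q) = Z/2Z (cyclic of order 2)

x^2 - 1140 is irreducible over Q since 1140 is not a rational square. The splitting field Q(sqrt(1140)) has degree 2 over Q, and its unique nontrivial automorphism is sqrt(1140) ↦ -sqrt(1140). Hence Gal(Q(sqrt(1140))/Q) = Z/2Z.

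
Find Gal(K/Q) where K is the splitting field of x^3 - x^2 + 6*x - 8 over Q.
Gal(K/Q) = S_3 (symmetric group of order 6)

Compute the discriminant of x^3 + (-1)*x^2 + (6)*x + (-8): Δ = -1724. Since Δ is not a rational square, the Galois group is not contained in A_3; it must be the full S_3 (irreducibility of the cubic rules out anything smaller).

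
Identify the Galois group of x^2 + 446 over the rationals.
Gal(K/Q) = Z/2Z (cyclic of order 2)

x^2 + 446 is irreducible over Q since -446 is not a rational square. The splitting field Q(sqrt(-446)) has degree 2 over Q, and its unique nontrivial automorphism is sqrt(-446) ↦ -sqrt(-446). Hence Gal(Q(sqrt(-446))/Q) = Z/2Z.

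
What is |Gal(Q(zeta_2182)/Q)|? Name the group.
|Gal(Q(zeta_2182)/Q)| = phi(2182) = 1090; group ≅ (Z/2182Z)^* ≅ Z/1090Z

The n-th cyclotomic polynomial Φ_2182(x) is the minimal polynomial of zeta_2182 over Q and has degree phi(2182) = 1090. So Q(zeta_2182) is a degree-1090 Galois extension with Galois group (Z/2182Z)^*. By CRT, (Z/2182Z)^* ≅ (Z/2Z)^* × (Z/1091Z)^*. Each prime-power unit group is (Z/2Z)^* ≅ trivial group (order 1); (Z/1091Z)^* ≅ Z/1090Z. Hence Gal(Q(zeta_2182)/Q) ≅ Z/1090Z.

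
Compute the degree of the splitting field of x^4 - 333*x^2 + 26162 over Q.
[K:Q] = 4

f factors as (x^2 - 127)(x^2 - 206); the splitting field is K = Q(sqrt(127), sqrt(206)). Since 127, 206, and 26162 are all non-squares in Q, the three subfields Q(sqrt(127)), Q(sqrt(206)), Q(sqrt(26162)) are distinct degree-2 extensions, so [K:Q] = 4 (Klein four Galois group).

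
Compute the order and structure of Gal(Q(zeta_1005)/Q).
|Gal(Q(zeta_1005)/Q)| = phi(1005) = 528; group ≅ (Z/1005Z)^* ≅ Z/2Z × Z/4Z × Z/66Z

The n-th cyclotomic polynomial Φ_1005(x) is the minimal polynomial of zeta_1005 over Q and has degree phi(1005) = 528. So Q(zeta_1005) is a degree-528 Galois extension with Galois group (Z/1005Z)^*. By CRT, (Z/1005Z)^* ≅ (Z/3Z)^* × (Z/5Z)^* × (Z/67Z)^*. Each prime-power unit group is (Z/3Z)^* ≅ Z/2Z; (Z/5Z)^* ≅ Z/4Z; (Z/67Z)^* ≅ Z/66Z. Hence Gal(Q(zeta_1005)/Q) ≅ Z/2Z × Z/4Z × Z/66Z.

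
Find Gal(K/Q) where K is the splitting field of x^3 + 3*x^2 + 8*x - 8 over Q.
Gal(K/Q) = S_3 (symmetric group of order 6)

Compute the discriminant of x^3 + (3)*x^2 + (8)*x + (-8): Δ = -5792. Since Δ is not a rational square, the Galois group is not contained in A_3; it must be the full S_3 (irreducibility of the cubic rules out anything smaller).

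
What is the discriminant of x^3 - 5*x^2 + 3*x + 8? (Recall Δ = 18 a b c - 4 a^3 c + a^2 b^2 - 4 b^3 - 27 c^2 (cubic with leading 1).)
Δ = 229

For x^3 + a x^2 + b x + c the discriminant is Δ = 18 a b c - 4 a^3 c + a^2 b^2 - 4 b^3 - 27 c^2.
Plug a = -5, b = 3, c = 8:
  18*(-5)*(3)*(8) - 4*(-5)^3*(8) + (-5)^2*(3)^2 - 4*(3)^3 - 27*(8)^2
  = -2160 + (4000) + 225 + (-108) + (-1728)
  = 229.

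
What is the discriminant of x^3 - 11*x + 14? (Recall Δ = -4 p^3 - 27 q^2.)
Δ = 32

For a depressed cubic x^3 + p x + q the discriminant is Δ = -4 p^3 - 27 q^2 = -4*(-11)^3 - 27*(14)^2 = 5324 - 5292 = 32.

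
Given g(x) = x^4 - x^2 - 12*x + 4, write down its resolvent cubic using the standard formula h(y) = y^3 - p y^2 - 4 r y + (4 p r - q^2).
h(y) = y^3 + y^2 - 16*y - 160

Identify coefficients: p = -1, q = -12, r = 4.
Plug into h(y) = y^3 - p y^2 - 4 r y + (4 p r - q^2):
  h(y) = y^3 - (-1) y^2 - 4*(4) y + (4*(-1)*(4) - (-12)^2)
       = y^3 + (1) y^2 + (-16) y + (-160).
Simplifying: h(y) = y^3 + y^2 - 16*y - 160.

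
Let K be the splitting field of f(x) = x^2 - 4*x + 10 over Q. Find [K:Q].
[K:Q] = 2

The discriminant of x^2 + (-4)*x + (10) is b^2 - 4c = 16 - (40) = -24. Since -24 is not a perfect square in Q, the polynomial is irreducible over Q. Its two roots generate a degree-2 extension, so [K:Q] = 2.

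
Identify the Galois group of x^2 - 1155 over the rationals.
Gal(K/Q) = Z/2Z (cyclic of order 2)

x^2 - 1155 is irreducible over Q since 1155 is not a rational square. The splitting field Q(sqrt(1155)) has degree 2 over Q, and its unique nontrivial automorphism is sqrt(1155) ↦ -sqrt(1155). Hence Gal(Q(sqrt(1155))/Q) = Z/2Z.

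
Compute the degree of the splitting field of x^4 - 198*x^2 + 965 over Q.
[K:Q] = 4

f factors as (x^2 - 5)(x^2 - 193); the splitting field is K = Q(sqrt(5), sqrt(193)). Since 5, 193, and 965 are all non-squares in Q, the three subfields Q(sqrt(5)), Q(sqrt(193)), Q(sqrt(965)) are distinct degree-2 extensions, so [K:Q] = 4 (Klein four Galois group).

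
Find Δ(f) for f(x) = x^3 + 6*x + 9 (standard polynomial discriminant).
Δ = -3051

For a depressed cubic x^3 + p x + q the discriminant is Δ = -4 p^3 - 27 q^2 = -4*(6)^3 - 27*(9)^2 = -864 - 2187 = -3051.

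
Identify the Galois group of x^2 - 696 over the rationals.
Gal(K/Q) = Z/2Z (cyclic of order 2)

x^2 - 696 is irreducible over Q since 696 is not a rational square. The splitting field Q(sqrt(696)) has degree 2 over Q, and its unique nontrivial automorphism is sqrt(696) ↦ -sqrt(696). Hence Gal(Q(sqrt(696))/Q) = Z/2Z.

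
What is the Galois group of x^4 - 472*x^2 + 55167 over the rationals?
Gal(K/Q) = V_4 (Klein four-group, Z/2Z × Z/2Z)

f factors as (x^2 - 259)(x^2 - 213), so the splitting field is K = Q(sqrt(259), sqrt(213)). The elements 259, 213, 55167 are all non-squares in Q, so sqrt(259) and sqrt(213) generate independent quadratic extensions. Thus [K:Q] = 4 and Gal(K/Q) is generated by the two order-2 automorphisms sqrt(259) ↦ -sqrt(259) and sqrt(213) ↦ -sqrt(213), giving V_4.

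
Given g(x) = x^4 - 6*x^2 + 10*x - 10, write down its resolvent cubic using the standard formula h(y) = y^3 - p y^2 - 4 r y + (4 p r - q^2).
h(y) = y^3 + 6*y^2 + 40*y + 140

Identify coefficients: p = -6, q = 10, r = -10.
Plug into h(y) = y^3 - p y^2 - 4 r y + (4 p r - q^2):
  h(y) = y^3 - (-6) y^2 - 4*(-10) y + (4*(-6)*(-10) - (10)^2)
       = y^3 + (6) y^2 + (40) y + (140).
Simplifying: h(y) = y^3 + 6*y^2 + 40*y + 140.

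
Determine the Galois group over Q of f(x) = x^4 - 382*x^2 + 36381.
Gal(K/Q) = V_4 (Klein four-group, Z/2Z × Z/2Z)

f factors as (x^2 - 181)(x^2 - 201), so the splitting field is K = Q(sqrt(181), sqrt(201)). The elements 181, 201, 36381 are all non-squares in Q, so sqrt(181) and sqrt(201) generate independent quadratic extensions. Thus [K:Q] = 4 and Gal(K/Q) is generated by the two order-2 automorphisms sqrt(181) ↦ -sqrt(181) and sqrt(201) ↦ -sqrt(201), giving V_4.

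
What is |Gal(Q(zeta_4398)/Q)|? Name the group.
|Gal(Q(zeta_4398)/Q)| = phi(4398) = 1464; group ≅ (Z/4398Z)^* ≅ Z/2Z × Z/732Z

The n-th cyclotomic polynomial Φ_4398(x) is the minimal polynomial of zeta_4398 over Q and has degree phi(4398) = 1464. So Q(zeta_4398) is a degree-1464 Galois extension with Galois group (Z/4398Z)^*. By CRT, (Z/4398Z)^* ≅ (Z/2Z)^* × (Z/3Z)^* × (Z/733Z)^*. Each prime-power unit group is (Z/2Z)^* ≅ trivial group (order 1); (Z/3Z)^* ≅ Z/2Z; (Z/733Z)^* ≅ Z/732Z. Hence Gal(Q(zeta_4398)/Q) ≅ Z/2Z × Z/732Z.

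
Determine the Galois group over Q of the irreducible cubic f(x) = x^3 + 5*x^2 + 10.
Gal(K/Q) = S_3 (symmetric group of order 6)

Compute the discriminant of x^3 + (5)*x^2 + (0)*x + (10): Δ = -7700. Since Δ is not a rational square, the Galois group is not contained in A_3; it must be the full S_3 (irreducibility of the cubic rules out anything smaller).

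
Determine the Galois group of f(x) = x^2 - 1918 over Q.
Gal(K/Q) = Z/2Z (cyclic of order 2)

x^2 - 1918 is irreducible over Q since 1918 is not a rational square. The splitting field Q(sqrt(1918)) has degree 2 over Q, and its unique nontrivial automorphism is sqrt(1918) ↦ -sqrt(1918). Hence Gal(Q(sqrt(1918))/Q) = Z/2Z.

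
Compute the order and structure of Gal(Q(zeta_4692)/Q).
|Gal(Q(zeta_4692)/Q)| = phi(4692) = 1408; group ≅ (Z/4692Z)^* ≅ Z/2Z × Z/2Z × Z/16Z × Z/22Z

The n-th cyclotomic polynomial Φ_4692(x) is the minimal polynomial of zeta_4692 over Q and has degree phi(4692) = 1408. So Q(zeta_4692) is a degree-1408 Galois extension with Galois group (Z/4692Z)^*. By CRT, (Z/4692Z)^* ≅ (Z/4Z)^* × (Z/3Z)^* × (Z/17Z)^* × (Z/23Z)^*. Each prime-power unit group is (Z/4Z)^* ≅ Z/2Z; (Z/3Z)^* ≅ Z/2Z; (Z/17Z)^* ≅ Z/16Z; (Z/23Z)^* ≅ Z/22Z. Hence Gal(Q(zeta_4692)/Q) ≅ Z/2Z × Z/2Z × Z/16Z × Z/22Z.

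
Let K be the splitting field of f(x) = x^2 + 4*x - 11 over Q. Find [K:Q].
[K:Q] = 2

The discriminant of x^2 + (4)*x + (-11) is b^2 - 4c = 16 - (-44) = 60. Since 60 is not a perfect square in Q, the polynomial is irreducible over Q. Its two roots generate a degree-2 extension, so [K:Q] = 2.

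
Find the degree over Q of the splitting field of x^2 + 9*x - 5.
[K:Q] = 2

The discriminant of x^2 + (9)*x + (-5) is b^2 - 4c = 81 - (-20) = 101. Since 101 is not a perfect square in Q, the polynomial is irreducible over Q. Its two roots generate a degree-2 extension, so [K:Q] = 2.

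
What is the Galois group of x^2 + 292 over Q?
Gal(K/Q) = Z/2Z (cyclic of order 2)

x^2 + 292 is irreducible over Q since -292 is not a rational square. The splitting field Q(sqrt(-292)) has degree 2 over Q, and its unique nontrivial automorphism is sqrt(-292) ↦ -sqrt(-292). Hence Gal(Q(sqrt(-292))/Q) = Z/2Z.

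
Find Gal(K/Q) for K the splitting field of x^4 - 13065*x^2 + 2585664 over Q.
Gal(K/Q) = Z/2Z (cyclic of order 2)

f factors as (x^2 - 12864)(x^2 - 201), so the splitting field is K = Q(sqrt(12864), sqrt(201)). The squarefree part of 12864 is 201 and the squarefree part of 201 is also 201, so sqrt(12864) and sqrt(201) are both rational multiples of sqrt(201). Hence Q(sqrt(12864)) = Q(sqrt(201)) = Q(sqrt(201)), and the splitting field collapses to a single degree-2 extension with Galois group Z/2Z.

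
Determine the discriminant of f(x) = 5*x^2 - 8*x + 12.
Δ = -176

For a quadratic a x^2 + b x + c the discriminant is Δ = b^2 - 4ac = (-8)^2 - 4*(5)*(12) = 64 - (240) = -176.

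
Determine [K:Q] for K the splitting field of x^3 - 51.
[K:Q] = 6

x^3 - 51 has one real root r = 51^(1/3) and two complex roots r*zeta_3, r*zeta_3^2 where zeta_3 = e^(2*pi*i/3). The splitting field is Q(r, zeta_3). [Q(r):Q] = 3 and [Q(zeta_3):Q] = 2 with gcd = 1, so [Q(r, zeta_3):Q] = 3 * 2 = 6.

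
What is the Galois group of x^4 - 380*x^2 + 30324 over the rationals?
Gal(K/Q) = V_4 (Klein four-group, Z/2Z × Z/2Z)

f factors as (x^2 - 114)(x^2 - 266), so the splitting field is K = Q(sqrt(114), sqrt(266)). The elements 114, 266, 30324 are all non-squares in Q, so sqrt(114) and sqrt(266) generate independent quadratic extensions. Thus [K:Q] = 4 and Gal(K/Q) is generated by the two order-2 automorphisms sqrt(114) ↦ -sqrt(114) and sqrt(266) ↦ -sqrt(266), giving V_4.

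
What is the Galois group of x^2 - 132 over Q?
Gal(K/Q) = Z/2Z (cyclic of order 2)

x^2 - 132 is irreducible over Q since 132 is not a rational square. The splitting field Q(sqrt(132)) has degree 2 over Q, and its unique nontrivial automorphism is sqrt(132) ↦ -sqrt(132). Hence Gal(Q(sqrt(132))/Q) = Z/2Z.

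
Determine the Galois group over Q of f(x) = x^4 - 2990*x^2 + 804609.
Gal(K/Q) = Z/2Z (cyclic of order 2)

f factors as (x^2 - 2691)(x^2 - 299), so the splitting field is K = Q(sqrt(2691), sqrt(299)). The squarefree part of 2691 is 299 and the squarefree part of 299 is also 299, so sqrt(2691) and sqrt(299) are both rational multiples of sqrt(299). Hence Q(sqrt(2691)) = Q(sqrt(299)) = Q(sqrt(299)), and the splitting field collapses to a single degree-2 extension with Galois group Z/2Z.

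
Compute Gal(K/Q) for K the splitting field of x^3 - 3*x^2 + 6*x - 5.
Gal(K/Q) = S_3 (symmetric group of order 6)

Compute the discriminant of x^3 + (-3)*x^2 + (6)*x + (-5): Δ = -135. Since Δ is not a rational square, the Galois group is not contained in A_3; it must be the full S_3 (irreducibility of the cubic rules out anything smaller).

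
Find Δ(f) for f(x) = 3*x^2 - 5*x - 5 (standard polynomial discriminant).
Δ = 85

For a quadratic a x^2 + b x + c the discriminant is Δ = b^2 - 4ac = (-5)^2 - 4*(3)*(-5) = 25 - (-60) = 85.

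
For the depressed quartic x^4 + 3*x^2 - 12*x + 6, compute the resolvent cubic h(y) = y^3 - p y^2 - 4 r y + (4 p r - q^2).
h(y) = y^3 - 3*y^2 - 24*y - 72

Identify coefficients: p = 3, q = -12, r = 6.
Plug into h(y) = y^3 - p y^2 - 4 r y + (4 p r - q^2):
  h(y) = y^3 - (3) y^2 - 4*(6) y + (4*(3)*(6) - (-12)^2)
       = y^3 + (-3) y^2 + (-24) y + (-72).
Simplifying: h(y) = y^3 - 3*y^2 - 24*y - 72.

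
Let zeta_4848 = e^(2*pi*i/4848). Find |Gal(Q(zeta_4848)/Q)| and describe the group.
|Gal(Q(zeta_4848)/Q)| = phi(4848) = 1600; group ≅ (Z/4848Z)^* ≅ Z/2Z × Z/2Z × Z/4Z × Z/100Z

The n-th cyclotomic polynomial Φ_4848(x) is the minimal polynomial of zeta_4848 over Q and has degree phi(4848) = 1600. So Q(zeta_4848) is a degree-1600 Galois extension with Galois group (Z/4848Z)^*. By CRT, (Z/4848Z)^* ≅ (Z/16Z)^* × (Z/3Z)^* × (Z/101Z)^*. Each prime-power unit group is (Z/16Z)^* ≅ Z/2Z × Z/4Z; (Z/3Z)^* ≅ Z/2Z; (Z/101Z)^* ≅ Z/100Z. Hence Gal(Q(zeta_4848)/Q) ≅ Z/2Z × Z/2Z × Z/4Z × Z/100Z.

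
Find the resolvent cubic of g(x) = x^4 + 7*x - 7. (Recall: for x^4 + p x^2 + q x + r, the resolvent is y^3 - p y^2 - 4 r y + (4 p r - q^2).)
h(y) = y^3 + 28*y - 49

Identify coefficients: p = 0, q = 7, r = -7.
Plug into h(y) = y^3 - p y^2 - 4 r y + (4 p r - q^2):
  h(y) = y^3 - (0) y^2 - 4*(-7) y + (4*(0)*(-7) - (7)^2)
       = y^3 + (0) y^2 + (28) y + (-49).
Simplifying: h(y) = y^3 + 28*y - 49.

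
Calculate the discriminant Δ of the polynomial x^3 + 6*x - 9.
Δ = -3051

For a depressed cubic x^3 + p x + q the discriminant is Δ = -4 p^3 - 27 q^2 = -4*(6)^3 - 27*(-9)^2 = -864 - 2187 = -3051.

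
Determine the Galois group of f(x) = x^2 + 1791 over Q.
Gal(K/Q) = Z/2Z (cyclic of order 2)

x^2 + 1791 is irreducible over Q since -1791 is not a rational square. The splitting field Q(sqrt(-1791)) has degree 2 over Q, and its unique nontrivial automorphism is sqrt(-1791) ↦ -sqrt(-1791). Hence Gal(Q(sqrt(-1791))/Q) = Z/2Z.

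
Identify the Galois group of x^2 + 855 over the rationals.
Gal(K/Q) = Z/2Z (cyclic of order 2)

x^2 + 855 is irreducible over Q since -855 is not a rational square. The splitting field Q(sqrt(-855)) has degree 2 over Q, and its unique nontrivial automorphism is sqrt(-855) ↦ -sqrt(-855). Hence Gal(Q(sqrt(-855))/Q) = Z/2Z.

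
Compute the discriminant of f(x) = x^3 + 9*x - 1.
Δ = -2943

For a depressed cubic x^3 + p x + q the discriminant is Δ = -4 p^3 - 27 q^2 = -4*(9)^3 - 27*(-1)^2 = -2916 - 27 = -2943.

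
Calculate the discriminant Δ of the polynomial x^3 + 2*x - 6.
Δ = -1004

For a depressed cubic x^3 + p x + q the discriminant is Δ = -4 p^3 - 27 q^2 = -4*(2)^3 - 27*(-6)^2 = -32 - 972 = -1004.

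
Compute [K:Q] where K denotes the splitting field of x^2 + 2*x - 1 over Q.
[K:Q] = 2

The discriminant of x^2 + (2)*x + (-1) is b^2 - 4c = 4 - (-4) = 8. Since 8 is not a perfect square in Q, the polynomial is irreducible over Q. Its two roots generate a degree-2 extension, so [K:Q] = 2.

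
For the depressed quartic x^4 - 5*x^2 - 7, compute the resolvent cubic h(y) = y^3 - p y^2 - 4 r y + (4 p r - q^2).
h(y) = y^3 + 5*y^2 + 28*y + 140

Identify coefficients: p = -5, q = 0, r = -7.
Plug into h(y) = y^3 - p y^2 - 4 r y + (4 p r - q^2):
  h(y) = y^3 - (-5) y^2 - 4*(-7) y + (4*(-5)*(-7) - (0)^2)
       = y^3 + (5) y^2 + (28) y + (140).
Simplifying: h(y) = y^3 + 5*y^2 + 28*y + 140.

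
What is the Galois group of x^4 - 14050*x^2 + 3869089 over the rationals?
Gal(K/Q) = Z/2Z (cyclic of order 2)

f factors as (x^2 - 13769)(x^2 - 281), so the splitting field is K = Q(sqrt(13769), sqrt(281)). The squarefree part of 13769 is 281 and the squarefree part of 281 is also 281, so sqrt(13769) and sqrt(281) are both rational multiples of sqrt(281). Hence Q(sqrt(13769)) = Q(sqrt(281)) = Q(sqrt(281)), and the splitting field collapses to a single degree-2 extension with Galois group Z/2Z.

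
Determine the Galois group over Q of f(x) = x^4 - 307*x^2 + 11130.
Gal(K/Q) = V_4 (Klein four-group, Z/2Z × Z/2Z)

f factors as (x^2 - 265)(x^2 - 42), so the splitting field is K = Q(sqrt(265), sqrt(42)). The elements 265, 42, 11130 are all non-squares in Q, so sqrt(265) and sqrt(42) generate independent quadratic extensions. Thus [K:Q] = 4 and Gal(K/Q) is generated by the two order-2 automorphisms sqrt(265) ↦ -sqrt(265) and sqrt(42) ↦ -sqrt(42), giving V_4.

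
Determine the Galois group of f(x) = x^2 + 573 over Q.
Gal(K/Q) = Z/2Z (cyclic of order 2)

x^2 + 573 is irreducible over Q since -573 is not a rational square. The splitting field Q(sqrt(-573)) has degree 2 over Q, and its unique nontrivial automorphism is sqrt(-573) ↦ -sqrt(-573). Hence Gal(Q(sqrt(-573))/Q) = Z/2Z.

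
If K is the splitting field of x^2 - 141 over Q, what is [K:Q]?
[K:Q] = 2

The polynomial x^2 - 141 is irreducible over Q since 141 is not a perfect square. Its splitting field is Q(sqrt(141)), which has degree 2 over Q.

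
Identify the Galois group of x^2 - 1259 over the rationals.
Gal(K/Q) = Z/2Z (cyclic of order 2)

x^2 - 1259 is irreducible over Q since 1259 is not a rational square. The splitting field Q(sqrt(1259)) has degree 2 over Q, and its unique nontrivial automorphism is sqrt(1259) ↦ -sqrt(1259). Hence Gal(Q(sqrt(1259))/Q) = Z/2Z.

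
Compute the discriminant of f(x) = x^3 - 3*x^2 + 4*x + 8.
Δ = -2704

For x^3 + a x^2 + b x + c the discriminant is Δ = 18 a b c - 4 a^3 c + a^2 b^2 - 4 b^3 - 27 c^2.
Plug a = -3, b = 4, c = 8:
  18*(-3)*(4)*(8) - 4*(-3)^3*(8) + (-3)^2*(4)^2 - 4*(4)^3 - 27*(8)^2
  = -1728 + (864) + 144 + (-256) + (-1728)
  = -2704.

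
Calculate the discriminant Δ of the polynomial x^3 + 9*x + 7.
Δ = -4239

For a depressed cubic x^3 + p x + q the discriminant is Δ = -4 p^3 - 27 q^2 = -4*(9)^3 - 27*(7)^2 = -2916 - 1323 = -4239.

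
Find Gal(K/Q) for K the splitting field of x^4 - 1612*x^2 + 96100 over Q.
Gal(K/Q) = Z/2Z (cyclic of order 2)

f factors as (x^2 - 62)(x^2 - 1550), so the splitting field is K = Q(sqrt(62), sqrt(1550)). The squarefree part of 62 is 62 and the squarefree part of 1550 is also 62, so sqrt(62) and sqrt(1550) are both rational multiples of sqrt(62). Hence Q(sqrt(62)) = Q(sqrt(1550)) = Q(sqrt(62)), and the splitting field collapses to a single degree-2 extension with Galois group Z/2Z.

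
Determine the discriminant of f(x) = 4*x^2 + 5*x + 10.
Δ = -135

For a quadratic a x^2 + b x + c the discriminant is Δ = b^2 - 4ac = (5)^2 - 4*(4)*(10) = 25 - (160) = -135.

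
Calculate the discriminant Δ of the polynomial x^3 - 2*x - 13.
Δ = -4531

For a depressed cubic x^3 + p x + q the discriminant is Δ = -4 p^3 - 27 q^2 = -4*(-2)^3 - 27*(-13)^2 = 32 - 4563 = -4531.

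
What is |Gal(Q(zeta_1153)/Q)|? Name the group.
|Gal(Q(zeta_1153)/Q)| = phi(1153) = 1152; group ≅ (Z/1153Z)^* ≅ Z/1152Z

The n-th cyclotomic polynomial Φ_1153(x) is the minimal polynomial of zeta_1153 over Q and has degree phi(1153) = 1152. So Q(zeta_1153) is a degree-1152 Galois extension with Galois group (Z/1153Z)^*. (Z/1153Z)^* is cyclic since 1153 is an odd prime power (or 4). Hence Gal(Q(zeta_1153)/Q) ≅ Z/1152Z.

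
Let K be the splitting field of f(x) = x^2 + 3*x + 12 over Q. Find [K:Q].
[K:Q] = 2

The discriminant of x^2 + (3)*x + (12) is b^2 - 4c = 9 - (48) = -39. Since -39 is not a perfect square in Q, the polynomial is irreducible over Q. Its two roots generate a degree-2 extension, so [K:Q] = 2.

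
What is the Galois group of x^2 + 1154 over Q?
Gal(K/Q) = Z/2Z (cyclic of order 2)

x^2 + 1154 is irreducible over Q since -1154 is not a rational square. The splitting field Q(sqrt(-1154)) has degree 2 over Q, and its unique nontrivial automorphism is sqrt(-1154) ↦ -sqrt(-1154). Hence Gal(Q(sqrt(-1154))/Q) = Z/2Z.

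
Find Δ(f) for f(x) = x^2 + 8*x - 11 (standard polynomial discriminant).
Δ = 108

For a quadratic a x^2 + b x + c the discriminant is Δ = b^2 - 4ac = (8)^2 - 4*(1)*(-11) = 64 - (-44) = 108.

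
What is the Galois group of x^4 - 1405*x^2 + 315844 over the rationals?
Gal(K/Q) = Z/2Z (cyclic of order 2)

f factors as (x^2 - 1124)(x^2 - 281), so the splitting field is K = Q(sqrt(1124), sqrt(281)). The squarefree part of 1124 is 281 and the squarefree part of 281 is also 281, so sqrt(1124) and sqrt(281) are both rational multiples of sqrt(281). Hence Q(sqrt(1124)) = Q(sqrt(281)) = Q(sqrt(281)), and the splitting field collapses to a single degree-2 extension with Galois group Z/2Z.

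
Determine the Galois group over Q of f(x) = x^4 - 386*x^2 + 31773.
Gal(K/Q) = V_4 (Klein four-group, Z/2Z × Z/2Z)

f factors as (x^2 - 119)(x^2 - 267), so the splitting field is K = Q(sqrt(119), sqrt(267)). The elements 119, 267, 31773 are all non-squares in Q, so sqrt(119) and sqrt(267) generate independent quadratic extensions. Thus [K:Q] = 4 and Gal(K/Q) is generated by the two order-2 automorphisms sqrt(119) ↦ -sqrt(119) and sqrt(267) ↦ -sqrt(267), giving V_4.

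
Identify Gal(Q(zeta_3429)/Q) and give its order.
|Gal(Q(zeta_3429)/Q)| = phi(3429) = 2268; group ≅ (Z/3429Z)^* ≅ Z/18Z × Z/126Z

The n-th cyclotomic polynomial Φ_3429(x) is the minimal polynomial of zeta_3429 over Q and has degree phi(3429) = 2268. So Q(zeta_3429) is a degree-2268 Galois extension with Galois group (Z/3429Z)^*. By CRT, (Z/3429Z)^* ≅ (Z/27Z)^* × (Z/127Z)^*. Each prime-power unit group is (Z/27Z)^* ≅ Z/18Z; (Z/127Z)^* ≅ Z/126Z. Hence Gal(Q(zeta_3429)/Q) ≅ Z/18Z × Z/126Z.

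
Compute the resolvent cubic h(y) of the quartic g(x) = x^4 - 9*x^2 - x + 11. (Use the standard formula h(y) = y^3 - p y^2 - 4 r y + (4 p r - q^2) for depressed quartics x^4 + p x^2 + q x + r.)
h(y) = y^3 + 9*y^2 - 44*y - 397

Identify coefficients: p = -9, q = -1, r = 11.
Plug into h(y) = y^3 - p y^2 - 4 r y + (4 p r - q^2):
  h(y) = y^3 - (-9) y^2 - 4*(11) y + (4*(-9)*(11) - (-1)^2)
       = y^3 + (9) y^2 + (-44) y + (-397).
Simplifying: h(y) = y^3 + 9*y^2 - 44*y - 397.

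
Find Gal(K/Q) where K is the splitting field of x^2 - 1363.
Gal(K/Q) = Z/2Z (cyclic of order 2)

x^2 - 1363 is irreducible over Q since 1363 is not a rational square. The splitting field Q(sqrt(1363)) has degree 2 over Q, and its unique nontrivial automorphism is sqrt(1363) ↦ -sqrt(1363). Hence Gal(Q(sqrt(1363))/Q) = Z/2Z.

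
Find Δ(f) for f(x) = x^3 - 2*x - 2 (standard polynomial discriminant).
Δ = -76

For a depressed cubic x^3 + p x + q the discriminant is Δ = -4 p^3 - 27 q^2 = -4*(-2)^3 - 27*(-2)^2 = 32 - 108 = -76.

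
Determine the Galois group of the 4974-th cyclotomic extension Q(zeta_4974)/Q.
|Gal(Q(zeta_4974)/Q)| = phi(4974) = 1656; group ≅ (Z/4974Z)^* ≅ Z/2Z × Z/828Z

The n-th cyclotomic polynomial Φ_4974(x) is the minimal polynomial of zeta_4974 over Q and has degree phi(4974) = 1656. So Q(zeta_4974) is a degree-1656 Galois extension with Galois group (Z/4974Z)^*. By CRT, (Z/4974Z)^* ≅ (Z/2Z)^* × (Z/3Z)^* × (Z/829Z)^*. Each prime-power unit group is (Z/2Z)^* ≅ trivial group (order 1); (Z/3Z)^* ≅ Z/2Z; (Z/829Z)^* ≅ Z/828Z. Hence Gal(Q(zeta_4974)/Q) ≅ Z/2Z × Z/828Z.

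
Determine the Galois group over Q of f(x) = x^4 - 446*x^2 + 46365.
Gal(K/Q) = V_4 (Klein four-group, Z/2Z × Z/2Z)

f factors as (x^2 - 281)(x^2 - 165), so the splitting field is K = Q(sqrt(281), sqrt(165)). The elements 281, 165, 46365 are all non-squares in Q, so sqrt(281) and sqrt(165) generate independent quadratic extensions. Thus [K:Q] = 4 and Gal(K/Q) is generated by the two order-2 automorphisms sqrt(281) ↦ -sqrt(281) and sqrt(165) ↦ -sqrt(165), giving V_4.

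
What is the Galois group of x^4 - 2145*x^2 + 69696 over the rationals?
Gal(K/Q) = Z/2Z (cyclic of order 2)

f factors as (x^2 - 33)(x^2 - 2112), so the splitting field is K = Q(sqrt(33), sqrt(2112)). The squarefree part of 33 is 33 and the squarefree part of 2112 is also 33, so sqrt(33) and sqrt(2112) are both rational multiples of sqrt(33). Hence Q(sqrt(33)) = Q(sqrt(2112)) = Q(sqrt(33)), and the splitting field collapses to a single degree-2 extension with Galois group Z/2Z.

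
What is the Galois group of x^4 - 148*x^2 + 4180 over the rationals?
Gal(K/Q) = V_4 (Klein four-group, Z/2Z × Z/2Z)

f factors as (x^2 - 38)(x^2 - 110), so the splitting field is K = Q(sqrt(38), sqrt(110)). The elements 38, 110, 4180 are all non-squares in Q, so sqrt(38) and sqrt(110) generate independent quadratic extensions. Thus [K:Q] = 4 and Gal(K/Q) is generated by the two order-2 automorphisms sqrt(38) ↦ -sqrt(38) and sqrt(110) ↦ -sqrt(110), giving V_4.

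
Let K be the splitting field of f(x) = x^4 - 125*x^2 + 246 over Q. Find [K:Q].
[K:Q] = 4

f factors as (x^2 - 123)(x^2 - 2); the splitting field is K = Q(sqrt(123), sqrt(2)). Since 123, 2, and 246 are all non-squares in Q, the three subfields Q(sqrt(123)), Q(sqrt(2)), Q(sqrt(246)) are distinct degree-2 extensions, so [K:Q] = 4 (Klein four Galois group).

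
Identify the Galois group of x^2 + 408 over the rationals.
Gal(K/Q) = Z/2Z (cyclic of order 2)

x^2 + 408 is irreducible over Q since -408 is not a rational square. The splitting field Q(sqrt(-408)) has degree 2 over Q, and its unique nontrivial automorphism is sqrt(-408) ↦ -sqrt(-408). Hence Gal(Q(sqrt(-408))/Q) = Z/2Z.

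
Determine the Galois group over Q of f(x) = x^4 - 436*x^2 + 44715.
Gal(K/Q) = V_4 (Klein four-group, Z/2Z × Z/2Z)

f factors as (x^2 - 165)(x^2 - 271), so the splitting field is K = Q(sqrt(165), sqrt(271)). The elements 165, 271, 44715 are all non-squares in Q, so sqrt(165) and sqrt(271) generate independent quadratic extensions. Thus [K:Q] = 4 and Gal(K/Q) is generated by the two order-2 automorphisms sqrt(165) ↦ -sqrt(165) and sqrt(271) ↦ -sqrt(271), giving V_4.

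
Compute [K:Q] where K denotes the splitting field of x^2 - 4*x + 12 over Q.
[K:Q] = 2

The discriminant of x^2 + (-4)*x + (12) is b^2 - 4c = 16 - (48) = -32. Since -32 is not a perfect square in Q, the polynomial is irreducible over Q. Its two roots generate a degree-2 extension, so [K:Q] = 2.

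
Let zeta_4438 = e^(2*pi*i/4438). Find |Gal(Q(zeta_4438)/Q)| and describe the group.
|Gal(Q(zeta_4438)/Q)| = phi(4438) = 1896; group ≅ (Z/4438Z)^* ≅ Z/6Z × Z/316Z

The n-th cyclotomic polynomial Φ_4438(x) is the minimal polynomial of zeta_4438 over Q and has degree phi(4438) = 1896. So Q(zeta_4438) is a degree-1896 Galois extension with Galois group (Z/4438Z)^*. By CRT, (Z/4438Z)^* ≅ (Z/2Z)^* × (Z/7Z)^* × (Z/317Z)^*. Each prime-power unit group is (Z/2Z)^* ≅ trivial group (order 1); (Z/7Z)^* ≅ Z/6Z; (Z/317Z)^* ≅ Z/316Z. Hence Gal(Q(zeta_4438)/Q) ≅ Z/6Z × Z/316Z.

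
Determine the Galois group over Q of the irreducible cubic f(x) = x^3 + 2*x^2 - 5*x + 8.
Gal(K/Q) = S_3 (symmetric group of order 6)

Compute the discriminant of x^3 + (2)*x^2 + (-5)*x + (8): Δ = -2824. Since Δ is not a rational square, the Galois group is not contained in A_3; it must be the full S_3 (irreducibility of the cubic rules out anything smaller).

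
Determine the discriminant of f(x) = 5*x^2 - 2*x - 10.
Δ = 204

For a quadratic a x^2 + b x + c the discriminant is Δ = b^2 - 4ac = (-2)^2 - 4*(5)*(-10) = 4 - (-200) = 204.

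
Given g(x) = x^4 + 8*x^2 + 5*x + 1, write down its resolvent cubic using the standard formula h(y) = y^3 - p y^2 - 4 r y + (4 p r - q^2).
h(y) = y^3 - 8*y^2 - 4*y + 7

Identify coefficients: p = 8, q = 5, r = 1.
Plug into h(y) = y^3 - p y^2 - 4 r y + (4 p r - q^2):
  h(y) = y^3 - (8) y^2 - 4*(1) y + (4*(8)*(1) - (5)^2)
       = y^3 + (-8) y^2 + (-4) y + (7).
Simplifying: h(y) = y^3 - 8*y^2 - 4*y + 7.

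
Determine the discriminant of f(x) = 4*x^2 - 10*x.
Δ = 100

For a quadratic a x^2 + b x + c the discriminant is Δ = b^2 - 4ac = (-10)^2 - 4*(4)*(0) = 100 - (0) = 100.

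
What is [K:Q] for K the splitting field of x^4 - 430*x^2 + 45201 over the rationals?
[K:Q] = 4

f factors as (x^2 - 247)(x^2 - 183); the splitting field is K = Q(sqrt(247), sqrt(183)). Since 247, 183, and 45201 are all non-squares in Q, the three subfields Q(sqrt(247)), Q(sqrt(183)), Q(sqrt(45201)) are distinct degree-2 extensions, so [K:Q] = 4 (Klein four Galois group).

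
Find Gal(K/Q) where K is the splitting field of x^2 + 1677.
Gal(K/Q) = Z/2Z (cyclic of order 2)

x^2 + 1677 is irreducible over Q since -1677 is not a rational square. The splitting field Q(sqrt(-1677)) has degree 2 over Q, and its unique nontrivial automorphism is sqrt(-1677) ↦ -sqrt(-1677). Hence Gal(Q(sqrt(-1677))/Q) = Z/2Z.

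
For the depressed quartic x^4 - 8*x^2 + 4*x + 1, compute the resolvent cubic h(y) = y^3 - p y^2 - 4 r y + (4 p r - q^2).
h(y) = y^3 + 8*y^2 - 4*y - 48

Identify coefficients: p = -8, q = 4, r = 1.
Plug into h(y) = y^3 - p y^2 - 4 r y + (4 p r - q^2):
  h(y) = y^3 - (-8) y^2 - 4*(1) y + (4*(-8)*(1) - (4)^2)
       = y^3 + (8) y^2 + (-4) y + (-48).
Simplifying: h(y) = y^3 + 8*y^2 - 4*y - 48.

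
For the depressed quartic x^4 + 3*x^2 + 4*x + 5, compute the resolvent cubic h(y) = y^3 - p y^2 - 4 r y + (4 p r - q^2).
h(y) = y^3 - 3*y^2 - 20*y + 44

Identify coefficients: p = 3, q = 4, r = 5.
Plug into h(y) = y^3 - p y^2 - 4 r y + (4 p r - q^2):
  h(y) = y^3 - (3) y^2 - 4*(5) y + (4*(3)*(5) - (4)^2)
       = y^3 + (-3) y^2 + (-20) y + (44).
Simplifying: h(y) = y^3 - 3*y^2 - 20*y + 44.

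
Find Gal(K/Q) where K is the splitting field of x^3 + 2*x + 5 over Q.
Gal(K/Q) = S_3 (symmetric group of order 6)

Compute the discriminant of x^3 + (0)*x^2 + (2)*x + (5): Δ = -707. Since Δ is not a rational square, the Galois group is not contained in A_3; it must be the full S_3 (irreducibility of the cubic rules out anything smaller).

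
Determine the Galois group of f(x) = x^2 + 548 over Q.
Gal(K/Q) = Z/2Z (cyclic of order 2)

x^2 + 548 is irreducible over Q since -548 is not a rational square. The splitting field Q(sqrt(-548)) has degree 2 over Q, and its unique nontrivial automorphism is sqrt(-548) ↦ -sqrt(-548). Hence Gal(Q(sqrt(-548))/Q) = Z/2Z.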